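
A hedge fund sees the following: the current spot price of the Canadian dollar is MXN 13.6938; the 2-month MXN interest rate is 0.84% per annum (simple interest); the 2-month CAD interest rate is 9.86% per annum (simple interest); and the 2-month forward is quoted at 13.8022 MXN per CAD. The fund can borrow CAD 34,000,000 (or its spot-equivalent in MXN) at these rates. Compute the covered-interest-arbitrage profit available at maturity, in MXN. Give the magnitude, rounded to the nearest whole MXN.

T = 2/12 years.
Keep in CAD, deliver into the forward: 34,000,000·1.01643333333·13.8022 = MXN 476,986,549.21.
Swap to MXN now, deposit: 34,000,000·13.6938·1.001400 = MXN 466,241,024.88.
The quoted forward overvalues CAD, so borrow MXN, buy CAD at spot, deposit the CAD at 9.86%, and sell the proceeds forward at 13.8022.
Arbitrage profit = |476,986,549.21 − 466,241,024.88| = MXN 10,745,524.

MXN 10,745,524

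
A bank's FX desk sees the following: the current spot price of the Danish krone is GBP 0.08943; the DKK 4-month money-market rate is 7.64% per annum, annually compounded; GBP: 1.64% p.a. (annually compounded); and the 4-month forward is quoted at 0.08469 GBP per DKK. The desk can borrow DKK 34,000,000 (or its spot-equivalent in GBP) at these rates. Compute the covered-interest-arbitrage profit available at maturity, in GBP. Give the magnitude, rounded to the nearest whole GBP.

GBP 106,154

T = 4/12 years.
Invest the DKK and cover forward: 34,000,000 × 1.024844315 × 0.08469 = GBP 2,950,998.21.
Convert at spot and invest in GBP: 34,000,000 × 0.08943 × 1.005437052 = GBP 3,057,152.01.
The quoted forward undervalues DKK, so borrow DKK, convert to GBP at spot, deposit the GBP at 1.64%, and buy DKK forward at 0.08469 to cover the loan.
The gap between the two covered legs is GBP 106,154.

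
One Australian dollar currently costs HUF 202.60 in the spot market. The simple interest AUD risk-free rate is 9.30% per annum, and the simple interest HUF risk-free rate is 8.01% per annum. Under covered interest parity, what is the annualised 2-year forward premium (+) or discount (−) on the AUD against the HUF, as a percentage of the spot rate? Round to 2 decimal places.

T = 2 years.
No-arbitrage forward: 202.6 × 1.160200 / 1.186000 = 198.19268 HUF/AUD.
(F − S)/S ÷ T = (198.19268 − 202.6)/202.6/2 = -0.010877 → -1.09%.

-1.09%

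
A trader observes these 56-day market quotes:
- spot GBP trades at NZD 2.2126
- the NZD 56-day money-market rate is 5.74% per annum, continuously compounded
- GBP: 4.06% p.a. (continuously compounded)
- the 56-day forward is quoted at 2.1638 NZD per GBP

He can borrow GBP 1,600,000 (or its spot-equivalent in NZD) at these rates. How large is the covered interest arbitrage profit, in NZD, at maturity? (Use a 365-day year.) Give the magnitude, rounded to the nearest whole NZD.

NZD 87,762

T = 56/365 years.
Invest the GBP and cover forward: 1,600,000 × 1.006248482 × 2.1638 = NZD 3,483,712.74.
Convert at spot and invest in NZD: 1,600,000 × 2.2126 × 1.008845467 = NZD 3,571,474.37.
The quoted forward undervalues GBP, so borrow GBP, convert to NZD at spot, deposit the NZD at 5.74%, and buy GBP forward at 2.1638 to cover the loan.
Arbitrage profit = |3,483,712.74 − 3,571,474.37| = NZD 87,762.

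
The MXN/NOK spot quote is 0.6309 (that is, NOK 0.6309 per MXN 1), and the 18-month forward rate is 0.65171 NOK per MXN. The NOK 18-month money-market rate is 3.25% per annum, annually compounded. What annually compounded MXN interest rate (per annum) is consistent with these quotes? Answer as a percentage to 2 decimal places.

T = 18/12 years.
CIP gives F = S · g_NOK/g_MXN, so g_NOK/g_MXN = 0.65171/0.6309 = 1.0329846.
NOK growth factor: (1 + 0.0325)^(18/12) = 1.049144.
So the MXN growth factor = 1.0156434.
r = 1.0156434^(12/18) − 1 = 0.010402 → 1.04%.

1.04%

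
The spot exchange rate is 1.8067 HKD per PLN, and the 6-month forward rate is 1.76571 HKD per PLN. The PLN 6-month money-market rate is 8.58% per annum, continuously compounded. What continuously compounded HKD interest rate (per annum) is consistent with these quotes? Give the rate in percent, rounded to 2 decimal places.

T = 6/12 years.
CIP gives F = S · g_HKD/g_PLN, so g_HKD/g_PLN = 1.76571/1.8067 = 0.9773122.
PLN growth factor: e^(0.0858×6/12) = 1.0438335.
That pins the HKD growth at 1.0201512.
r = ln(1.0201512)/(6/12) = 0.039902 → 3.99%.

3.99%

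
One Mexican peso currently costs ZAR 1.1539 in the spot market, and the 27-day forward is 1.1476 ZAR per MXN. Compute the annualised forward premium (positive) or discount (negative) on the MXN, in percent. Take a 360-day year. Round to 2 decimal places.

T = 27/360 years.
Period premium: (1.1476 − 1.1539)/1.1539 = -0.0054597.
Per annum: -0.0054597 / (27/360) = -0.072796 = -7.28%.

-7.28%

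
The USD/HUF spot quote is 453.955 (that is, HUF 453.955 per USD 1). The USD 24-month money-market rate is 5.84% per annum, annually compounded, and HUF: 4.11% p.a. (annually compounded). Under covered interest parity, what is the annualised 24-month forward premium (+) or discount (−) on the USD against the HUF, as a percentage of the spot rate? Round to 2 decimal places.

T = 2 years.
CIP forward (HUF per USD) = 453.955 × 1.0838892/1.1202106 = 439.236088.
(F − S)/S ÷ T = (439.236088 − 453.955)/453.955/2 = -0.016212 → -1.62%.

-1.62%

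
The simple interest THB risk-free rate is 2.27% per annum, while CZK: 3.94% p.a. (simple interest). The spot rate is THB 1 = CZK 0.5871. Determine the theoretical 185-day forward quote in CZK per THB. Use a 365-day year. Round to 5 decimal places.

T = 185/365 years.
CZK accumulates by 1 + 0.0394×185/365 = 1.0199699.
Growth of 1 THB over T: 1 + 0.0227×185/365 = 1.0115055.
CIP: F = S · (grow CZK)/(grow THB) = 0.5871 × 1.0199699/1.0115055 = 0.5920129 CZK per THB.

0.59201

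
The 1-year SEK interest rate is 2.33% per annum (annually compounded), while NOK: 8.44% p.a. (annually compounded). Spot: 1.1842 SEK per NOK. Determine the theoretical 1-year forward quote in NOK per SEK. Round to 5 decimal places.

0.89487

T = 1 year.
SEK growth factor: (1 + 0.0233)^1 = 1.023300.
NOK accumulates by (1 + 0.0844)^1 = 1.084400.
So F = 1.1842 × 1.023300 / 1.084400 = 1.117477 (SEK/NOK).
Quoted the other way: 1/1.117477 = 0.89487 NOK per SEK.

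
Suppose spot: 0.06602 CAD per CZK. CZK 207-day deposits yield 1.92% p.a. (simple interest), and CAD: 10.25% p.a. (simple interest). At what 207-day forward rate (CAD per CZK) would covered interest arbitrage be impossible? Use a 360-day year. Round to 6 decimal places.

T = 207/360 years.
Growth of 1 CAD over T: 1 + 0.1025×207/360 = 1.0589375.
Growth of 1 CZK over T: 1 + 0.0192×207/360 = 1.011040.
Forward (CAD per CZK) = 0.06602 × 1.0589375 / 1.011040 = 0.06914766.

0.069148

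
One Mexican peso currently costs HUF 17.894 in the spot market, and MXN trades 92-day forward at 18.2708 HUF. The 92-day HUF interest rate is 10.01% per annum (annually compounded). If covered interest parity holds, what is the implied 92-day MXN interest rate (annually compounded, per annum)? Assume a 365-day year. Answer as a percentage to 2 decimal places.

T = 92/365 years.
CIP gives F = S · g_HUF/g_MXN, so g_HUF/g_MXN = 18.2708/17.894 = 1.0210573.
The HUF side grows by (1 + 0.1001)^(92/365) = 1.0243377.
That pins the MXN growth at 1.0032127.
r = 1.0032127^(365/92) − 1 = 0.012807 → 1.28%.

1.28%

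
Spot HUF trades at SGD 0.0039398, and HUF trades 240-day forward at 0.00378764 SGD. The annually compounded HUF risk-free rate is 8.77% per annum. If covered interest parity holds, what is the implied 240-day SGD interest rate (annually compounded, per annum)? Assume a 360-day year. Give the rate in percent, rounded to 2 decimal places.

T = 240/360 years.
CIP gives F = S · g_SGD/g_HUF, so g_SGD/g_HUF = 0.00378764/0.0039398 = 0.9613788.
HUF growth factor: (1 + 0.0877)^(240/360) = 1.0576438.
That pins the SGD growth at 1.0167963.
r = 1.0167963^(360/240) − 1 = 0.025300 → 2.53%.

2.53%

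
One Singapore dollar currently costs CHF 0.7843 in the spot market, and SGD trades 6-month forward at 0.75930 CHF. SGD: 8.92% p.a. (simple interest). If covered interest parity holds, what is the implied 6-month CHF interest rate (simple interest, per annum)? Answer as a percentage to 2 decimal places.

2.26%

T = 6/12 years.
CIP gives F = S · g_CHF/g_SGD, so g_CHF/g_SGD = 0.7593/0.7843 = 0.9681244.
The SGD side grows by 1 + 0.0892×6/12 = 1.044600.
Hence g_CHF = 1.0113027.
(1.0113027 − 1)/T = 0.022605, i.e. 2.26%.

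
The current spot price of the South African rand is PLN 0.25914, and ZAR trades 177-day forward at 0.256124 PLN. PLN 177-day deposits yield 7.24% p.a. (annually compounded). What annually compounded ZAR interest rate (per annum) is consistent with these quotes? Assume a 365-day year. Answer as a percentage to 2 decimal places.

9.86%

T = 177/365 years.
CIP gives F = S · g_PLN/g_ZAR, so g_PLN/g_ZAR = 0.256124/0.25914 = 0.9883615.
PLN growth factor: (1 + 0.0724)^(177/365) = 1.0344773.
So the ZAR growth factor = 1.0466588.
Annualise: 1.0466588^(365/177) − 1 = 0.098604 = 9.86%.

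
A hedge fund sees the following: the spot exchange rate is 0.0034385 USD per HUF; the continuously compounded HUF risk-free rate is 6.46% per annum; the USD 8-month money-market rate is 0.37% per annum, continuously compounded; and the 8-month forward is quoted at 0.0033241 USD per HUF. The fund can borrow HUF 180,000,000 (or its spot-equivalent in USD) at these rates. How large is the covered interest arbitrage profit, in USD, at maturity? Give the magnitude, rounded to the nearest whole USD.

T = 8/12 years.
Invest the HUF and cover forward: 180,000,000 × 1.04400749 × 0.0033241 = USD 624,669.35.
Convert at spot and invest in USD: 180,000,000 × 0.0034385 × 1.00246971 = USD 620,458.58.
The quoted forward overvalues HUF, so borrow USD, buy HUF at spot, deposit the HUF at 6.46%, and sell the proceeds forward at 0.0033241.
The gap between the two covered legs is USD 4,211.

USD 4,211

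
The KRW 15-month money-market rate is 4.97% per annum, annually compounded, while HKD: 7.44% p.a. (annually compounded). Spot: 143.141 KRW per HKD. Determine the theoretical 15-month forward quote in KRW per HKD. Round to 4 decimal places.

139.0395

T = 15/12 years.
KRW growth factor: (1 + 0.0497)^(15/12) = 1.062506258.
HKD growth factor: (1 + 0.0744)^(15/12) = 1.093849316.
Forward (KRW per HKD) = 143.141 × 1.062506258 / 1.093849316 = 139.039451.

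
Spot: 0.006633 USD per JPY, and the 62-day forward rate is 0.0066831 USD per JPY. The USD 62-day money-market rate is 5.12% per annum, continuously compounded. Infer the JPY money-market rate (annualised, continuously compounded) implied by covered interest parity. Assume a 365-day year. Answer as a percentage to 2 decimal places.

0.69%

T = 62/365 years.
CIP gives F = S · g_USD/g_JPY, so g_USD/g_JPY = 0.0066831/0.006633 = 1.0075531.
The USD side grows by e^(0.0512×62/365) = 1.0087349.
So the JPY growth factor = 1.0011729.
r = ln(1.0011729)/(62/365) = 0.006901 → 0.69%.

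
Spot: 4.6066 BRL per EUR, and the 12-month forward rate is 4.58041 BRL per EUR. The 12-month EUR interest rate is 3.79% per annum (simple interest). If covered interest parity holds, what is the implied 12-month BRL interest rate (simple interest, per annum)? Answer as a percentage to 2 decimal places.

T = 1 year.
F/S = 4.58041/4.6066 = 0.9943147 = (growth of BRL) / (growth of EUR).
The EUR side grows by 1 + 0.0379×1 = 1.037900.
Hence g_BRL = 1.0319992.
r = (1.0319992 − 1)/1 = 0.031999 → 3.20%.

3.20%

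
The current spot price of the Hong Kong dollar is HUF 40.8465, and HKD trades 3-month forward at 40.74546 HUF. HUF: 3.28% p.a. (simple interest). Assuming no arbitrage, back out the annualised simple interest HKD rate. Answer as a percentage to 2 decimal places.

4.28%

T = 3/12 years.
F/S = 40.74546/40.8465 = 0.9975263 = (growth of HUF) / (growth of HKD).
HUF growth factor: 1 + 0.0328×3/12 = 1.008200.
That pins the HKD growth at 1.0107002.
(1.0107002 − 1)/T = 0.042801, i.e. 4.28%.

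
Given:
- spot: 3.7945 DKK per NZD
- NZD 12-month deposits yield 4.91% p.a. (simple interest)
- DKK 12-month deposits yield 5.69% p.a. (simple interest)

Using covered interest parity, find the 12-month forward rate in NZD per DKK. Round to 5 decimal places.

T = 1 year.
DKK accumulates by 1 + 0.0569×1 = 1.056900.
Growth of 1 NZD over T: 1 + 0.0491×1 = 1.049100.
CIP: F = S · (grow DKK)/(grow NZD) = 3.7945 × 1.056900/1.049100 = 3.822712 DKK per NZD.
Invert for NZD per DKK: 1 / 3.822712 = 0.26159.

0.26159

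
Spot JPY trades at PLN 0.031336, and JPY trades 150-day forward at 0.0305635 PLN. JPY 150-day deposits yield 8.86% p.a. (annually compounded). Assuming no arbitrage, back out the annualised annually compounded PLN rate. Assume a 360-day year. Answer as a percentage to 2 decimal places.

2.53%

T = 150/360 years.
By CIP, F/S equals the PLN-to-JPY growth ratio: 0.0305635/0.031336 = 0.9753478.
The JPY side grows by (1 + 0.0886)^(150/360) = 1.0360049.
So the PLN growth factor = 1.0104651.
Annualise: 1.0104651^(360/150) − 1 = 0.025300 = 2.53%.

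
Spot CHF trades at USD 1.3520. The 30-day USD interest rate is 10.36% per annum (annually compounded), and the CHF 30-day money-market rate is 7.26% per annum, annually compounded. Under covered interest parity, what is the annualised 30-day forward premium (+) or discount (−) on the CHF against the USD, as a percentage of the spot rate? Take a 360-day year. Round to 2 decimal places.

+2.85%

T = 30/360 years.
F = S · g_USD/g_CHF = 1.352 × 1.0082486/1.0058576 = 1.3552138.
Annualised premium = (F − S)/S × (1/T) = (1.3552138 − 1.352)/1.352 ÷ (30/360) = 2.85%.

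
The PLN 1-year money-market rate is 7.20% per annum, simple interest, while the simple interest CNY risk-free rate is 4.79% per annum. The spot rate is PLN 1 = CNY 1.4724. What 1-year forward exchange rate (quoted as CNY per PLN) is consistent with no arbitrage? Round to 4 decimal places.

1.4393

T = 1 year.
CNY growth factor: 1 + 0.0479×1 = 1.047900.
Growth of 1 PLN over T: 1 + 0.0720×1 = 1.072000.
Forward (CNY per PLN) = 1.4724 × 1.047900 / 1.072000 = 1.439298.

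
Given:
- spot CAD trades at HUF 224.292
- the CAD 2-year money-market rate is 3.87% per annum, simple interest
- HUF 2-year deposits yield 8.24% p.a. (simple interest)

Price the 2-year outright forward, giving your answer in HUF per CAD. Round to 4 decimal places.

242.4868

T = 2 years.
HUF growth factor: 1 + 0.0824×2 = 1.164800.
CAD growth factor: 1 + 0.0387×2 = 1.077400.
CIP: F = S · (grow HUF)/(grow CAD) = 224.292 × 1.164800/1.077400 = 242.486840 HUF per CAD.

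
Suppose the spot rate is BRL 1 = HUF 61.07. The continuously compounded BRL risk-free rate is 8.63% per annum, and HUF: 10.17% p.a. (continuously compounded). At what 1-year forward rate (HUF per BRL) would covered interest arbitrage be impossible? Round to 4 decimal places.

T = 1 year.
HUF accumulates by e^(0.1017×1) = 1.10705131.
BRL accumulates by e^(0.0863×1) = 1.09013332.
So F = 61.07 × 1.10705131 / 1.09013332 = 62.017757 (HUF/BRL).

62.0178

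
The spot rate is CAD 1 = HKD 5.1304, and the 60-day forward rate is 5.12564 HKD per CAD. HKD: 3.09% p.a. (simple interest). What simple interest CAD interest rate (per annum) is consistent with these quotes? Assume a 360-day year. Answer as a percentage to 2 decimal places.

T = 60/360 years.
By CIP, F/S equals the HKD-to-CAD growth ratio: 5.12564/5.1304 = 0.9990722.
The HKD side grows by 1 + 0.0309×60/360 = 1.005150.
So the CAD growth factor = 1.0060834.
r = (1.0060834 − 1)/(60/360) = 0.036500 → 3.65%.

3.65%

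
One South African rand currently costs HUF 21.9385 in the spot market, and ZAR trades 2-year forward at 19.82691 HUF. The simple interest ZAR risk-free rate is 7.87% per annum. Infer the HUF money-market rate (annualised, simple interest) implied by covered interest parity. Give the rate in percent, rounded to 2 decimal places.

2.30%

T = 2 years.
By CIP, F/S equals the HUF-to-ZAR growth ratio: 19.82691/21.9385 = 0.9037496.
The ZAR side grows by 1 + 0.0787×2 = 1.157400.
So the HUF growth factor = 1.0459998.
(1.0459998 − 1)/T = 0.023000, i.e. 2.30%.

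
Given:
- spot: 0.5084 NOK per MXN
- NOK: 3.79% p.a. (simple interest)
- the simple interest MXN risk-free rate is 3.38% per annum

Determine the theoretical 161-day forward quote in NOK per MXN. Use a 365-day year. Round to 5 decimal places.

T = 161/365 years.
NOK accumulates by 1 + 0.0379×161/365 = 1.0167175.
MXN accumulates by 1 + 0.0338×161/365 = 1.014909.
So F = 0.5084 × 1.0167175 / 1.014909 = 0.5093059 (NOK/MXN).

0.50931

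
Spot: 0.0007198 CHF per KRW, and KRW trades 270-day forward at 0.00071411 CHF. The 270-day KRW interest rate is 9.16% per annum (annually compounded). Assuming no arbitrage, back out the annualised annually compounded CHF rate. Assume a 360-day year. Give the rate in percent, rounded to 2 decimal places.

T = 270/360 years.
CIP gives F = S · g_CHF/g_KRW, so g_CHF/g_KRW = 0.00071411/0.0007198 = 0.9920950.
KRW growth factor: (1 + 0.0916)^(270/360) = 1.0679419.
So the CHF growth factor = 1.0594998.
Annualise: 1.0594998^(360/270) − 1 = 0.080110 = 8.01%.

8.01%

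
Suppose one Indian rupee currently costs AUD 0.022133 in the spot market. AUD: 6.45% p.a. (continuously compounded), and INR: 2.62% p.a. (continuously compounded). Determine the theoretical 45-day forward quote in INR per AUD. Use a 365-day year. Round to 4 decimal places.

T = 45/365 years.
Growth of 1 AUD over T: e^(0.0645×45/365) = 1.00798376.
INR accumulates by e^(0.0262×45/365) = 1.00323536.
CIP: F = S · (grow AUD)/(grow INR) = 0.022133 × 1.00798376/1.00323536 = 0.022237757 AUD per INR.
Quoted the other way: 1/0.022237757 = 44.9686 INR per AUD.

44.9686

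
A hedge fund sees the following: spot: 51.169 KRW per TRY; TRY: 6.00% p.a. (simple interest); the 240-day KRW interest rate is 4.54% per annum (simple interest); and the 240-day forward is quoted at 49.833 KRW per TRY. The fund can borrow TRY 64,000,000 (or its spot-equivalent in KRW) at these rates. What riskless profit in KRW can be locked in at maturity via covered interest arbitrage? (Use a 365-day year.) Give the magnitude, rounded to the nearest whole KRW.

KRW 57,439,075

T = 240/365 years.
Invest the TRY and cover forward: 64,000,000 × 1.039452054795 × 49.833 = KRW 3,315,136,911.78.
Convert at spot and invest in KRW: 64,000,000 × 51.169 × 1.029852054795 = KRW 3,372,575,986.68.
The quoted forward undervalues TRY, so borrow TRY, convert to KRW at spot, deposit the KRW at 4.54%, and buy TRY forward at 49.833 to cover the loan.
Profit = 3,372,575,986.68 − 3,315,136,911.78 = KRW 57,439,075.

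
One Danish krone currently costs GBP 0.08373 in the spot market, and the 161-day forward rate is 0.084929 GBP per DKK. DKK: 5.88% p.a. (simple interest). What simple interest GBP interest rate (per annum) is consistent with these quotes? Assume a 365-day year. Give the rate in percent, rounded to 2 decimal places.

T = 161/365 years.
By CIP, F/S equals the GBP-to-DKK growth ratio: 0.084929/0.08373 = 1.0143198.
The DKK side grows by 1 + 0.0588×161/365 = 1.0259364.
So the GBP growth factor = 1.0406276.
(1.0406276 − 1)/T = 0.092106, i.e. 9.21%.

9.21%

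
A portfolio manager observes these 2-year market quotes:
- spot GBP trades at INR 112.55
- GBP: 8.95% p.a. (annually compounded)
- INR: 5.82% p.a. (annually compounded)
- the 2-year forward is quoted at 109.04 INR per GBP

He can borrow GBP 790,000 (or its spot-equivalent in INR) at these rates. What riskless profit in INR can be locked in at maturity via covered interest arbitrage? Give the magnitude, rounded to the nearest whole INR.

T = 2 years.
Invest the GBP and cover forward: 790,000 × 1.18701025 × 109.04 = INR 102,250,962.15.
Convert at spot and invest in INR: 790,000 × 112.55 × 1.11978724 = INR 99,565,322.55.
The quoted forward overvalues GBP, so borrow INR, buy GBP at spot, deposit the GBP at 8.95%, and sell the proceeds forward at 109.04.
The gap between the two covered legs is INR 2,685,640.

INR 2,685,640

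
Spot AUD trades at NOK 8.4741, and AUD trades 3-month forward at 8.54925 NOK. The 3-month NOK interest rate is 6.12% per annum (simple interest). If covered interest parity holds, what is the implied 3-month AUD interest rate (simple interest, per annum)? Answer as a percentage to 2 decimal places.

2.55%

T = 3/12 years.
CIP gives F = S · g_NOK/g_AUD, so g_NOK/g_AUD = 8.54925/8.4741 = 1.0088682.
NOK growth factor: 1 + 0.0612×3/12 = 1.015300.
Hence g_AUD = 1.0063753.
r = (1.0063753 − 1)/(3/12) = 0.025501 → 2.55%.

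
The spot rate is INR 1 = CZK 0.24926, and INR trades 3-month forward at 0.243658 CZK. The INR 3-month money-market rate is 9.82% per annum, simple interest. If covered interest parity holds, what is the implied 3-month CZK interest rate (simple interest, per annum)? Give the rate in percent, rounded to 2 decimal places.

0.61%

T = 3/12 years.
By CIP, F/S equals the CZK-to-INR growth ratio: 0.243658/0.24926 = 0.9775255.
The INR side grows by 1 + 0.0982×3/12 = 1.024550.
Hence g_CZK = 1.0015238.
r = (1.0015238 − 1)/(3/12) = 0.006095 → 0.61%.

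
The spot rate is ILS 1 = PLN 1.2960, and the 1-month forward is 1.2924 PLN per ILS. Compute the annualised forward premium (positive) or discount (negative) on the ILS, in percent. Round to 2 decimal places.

-3.33%

T = 1/12 years.
Period premium: (1.2924 − 1.296)/1.296 = -0.0027778.
Per annum: -0.0027778 / (1/12) = -0.033334 = -3.33%.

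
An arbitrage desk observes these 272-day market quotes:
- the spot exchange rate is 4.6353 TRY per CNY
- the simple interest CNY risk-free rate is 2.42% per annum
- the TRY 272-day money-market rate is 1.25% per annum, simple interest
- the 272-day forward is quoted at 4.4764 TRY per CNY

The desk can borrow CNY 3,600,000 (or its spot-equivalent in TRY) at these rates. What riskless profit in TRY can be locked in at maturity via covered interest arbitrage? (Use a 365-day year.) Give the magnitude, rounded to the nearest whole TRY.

TRY 436,863

T = 272/365 years.
Invest the CNY and cover forward: 3,600,000 × 1.0180339726 × 4.4764 = TRY 16,405,658.19.
Convert at spot and invest in TRY: 3,600,000 × 4.6353 × 1.0093150685 = TRY 16,842,521.29.
The quoted forward undervalues CNY, so borrow CNY, convert to TRY at spot, deposit the TRY at 1.25%, and buy CNY forward at 4.4764 to cover the loan.
Arbitrage profit = |16,405,658.19 − 16,842,521.29| = TRY 436,863.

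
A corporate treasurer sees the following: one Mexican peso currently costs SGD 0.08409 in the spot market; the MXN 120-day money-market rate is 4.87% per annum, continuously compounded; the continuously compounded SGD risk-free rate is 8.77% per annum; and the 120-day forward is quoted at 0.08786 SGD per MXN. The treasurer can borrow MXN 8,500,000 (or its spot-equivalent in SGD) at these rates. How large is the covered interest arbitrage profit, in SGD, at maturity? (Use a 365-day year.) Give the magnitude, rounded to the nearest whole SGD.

SGD 23,190

T = 120/365 years.
Keep in MXN, deliver into the forward: 8,500,000·1.01613982·0.08786 = SGD 758,863.38.
Swap to SGD now, deposit: 8,500,000·0.08409·1.02925257 = SGD 735,673.71.
The quoted forward overvalues MXN, so borrow SGD, buy MXN at spot, deposit the MXN at 4.87%, and sell the proceeds forward at 0.08786.
The gap between the two covered legs is SGD 23,190.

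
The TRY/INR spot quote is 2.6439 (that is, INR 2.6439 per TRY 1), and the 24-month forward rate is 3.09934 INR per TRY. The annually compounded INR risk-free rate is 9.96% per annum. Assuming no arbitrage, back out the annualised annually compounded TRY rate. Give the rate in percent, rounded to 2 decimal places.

1.56%

T = 2 years.
CIP gives F = S · g_INR/g_TRY, so g_INR/g_TRY = 3.09934/2.6439 = 1.1722607.
INR growth factor: (1 + 0.0996)^2 = 1.2091202.
Hence g_TRY = 1.0314431.
Annualise: 1.0314431^(1/2) − 1 = 0.015600 = 1.56%.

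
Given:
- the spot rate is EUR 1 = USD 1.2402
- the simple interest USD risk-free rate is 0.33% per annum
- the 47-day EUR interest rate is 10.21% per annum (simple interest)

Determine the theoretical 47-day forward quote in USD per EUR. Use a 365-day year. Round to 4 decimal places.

1.2246

T = 47/365 years.
USD accumulates by 1 + 0.0033×47/365 = 1.0004249.
Growth of 1 EUR over T: 1 + 0.1021×47/365 = 1.0131471.
Forward (USD per EUR) = 1.2402 × 1.0004249 / 1.0131471 = 1.224627.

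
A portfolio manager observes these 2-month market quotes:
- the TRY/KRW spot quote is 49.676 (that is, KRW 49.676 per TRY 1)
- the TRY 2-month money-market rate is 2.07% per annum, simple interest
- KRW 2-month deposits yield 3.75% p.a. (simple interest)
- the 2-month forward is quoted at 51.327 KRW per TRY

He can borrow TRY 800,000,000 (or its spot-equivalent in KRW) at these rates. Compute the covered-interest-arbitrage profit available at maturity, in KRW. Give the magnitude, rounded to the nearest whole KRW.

T = 2/12 years.
Keep in TRY, deliver into the forward: 800,000,000·1.003450·51.327 = KRW 41,203,262,520.00.
Swap to KRW now, deposit: 800,000,000·49.676·1.006250 = KRW 39,989,180,000.00.
The quoted forward overvalues TRY, so borrow KRW, buy TRY at spot, deposit the TRY at 2.07%, and sell the proceeds forward at 51.327.
The gap between the two covered legs is KRW 1,214,082,520.

KRW 1,214,082,520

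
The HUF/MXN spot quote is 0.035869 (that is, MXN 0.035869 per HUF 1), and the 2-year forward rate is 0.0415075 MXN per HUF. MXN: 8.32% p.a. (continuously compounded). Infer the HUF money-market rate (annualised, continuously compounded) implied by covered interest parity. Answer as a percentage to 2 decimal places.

T = 2 years.
By CIP, F/S equals the MXN-to-HUF growth ratio: 0.0415075/0.035869 = 1.1571970.
The MXN side grows by e^(0.0832×2) = 1.1810454.
So the HUF growth factor = 1.0206088.
r = ln(1.0206088)/2 = 0.010200 → 1.02%.

1.02%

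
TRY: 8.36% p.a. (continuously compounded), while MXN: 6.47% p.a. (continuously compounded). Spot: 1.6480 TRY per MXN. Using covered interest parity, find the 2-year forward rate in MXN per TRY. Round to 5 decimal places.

T = 2 years.
TRY growth factor: e^(0.0836×2) = 1.1819906.
MXN growth factor: e^(0.0647×2) = 1.1381453.
CIP: F = S · (grow TRY)/(grow MXN) = 1.648 × 1.1819906/1.1381453 = 1.711487 TRY per MXN.
Invert for MXN per TRY: 1 / 1.711487 = 0.58429.

0.58429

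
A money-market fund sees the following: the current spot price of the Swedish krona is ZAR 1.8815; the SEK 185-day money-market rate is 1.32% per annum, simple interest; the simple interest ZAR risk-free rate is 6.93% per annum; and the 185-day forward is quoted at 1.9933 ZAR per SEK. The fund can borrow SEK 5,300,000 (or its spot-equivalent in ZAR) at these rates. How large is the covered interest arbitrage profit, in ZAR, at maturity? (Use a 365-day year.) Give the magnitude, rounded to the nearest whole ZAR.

ZAR 312,959

T = 185/365 years.
Route A — deposit SEK, sell forward: 5,300,000 × 1.006690411 × 1.9933 = ZAR 10,635,170.78.
Route B — convert at spot, deposit ZAR: 5,300,000 × 1.8815 × 1.0351246575 = ZAR 10,322,211.33.
The quoted forward overvalues SEK, so borrow ZAR, buy SEK at spot, deposit the SEK at 1.32%, and sell the proceeds forward at 1.9933.
Profit = 10,635,170.78 − 10,322,211.33 = ZAR 312,959.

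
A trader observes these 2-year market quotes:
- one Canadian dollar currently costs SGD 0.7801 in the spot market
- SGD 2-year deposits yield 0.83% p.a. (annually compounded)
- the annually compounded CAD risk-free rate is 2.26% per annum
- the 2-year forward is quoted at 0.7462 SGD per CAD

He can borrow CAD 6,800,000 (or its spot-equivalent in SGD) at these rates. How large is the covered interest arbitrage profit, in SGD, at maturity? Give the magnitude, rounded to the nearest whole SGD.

SGD 86,999

T = 2 years.
Keep in CAD, deliver into the forward: 6,800,000·1.04571076·0.7462 = SGD 5,306,103.71.
Swap to SGD now, deposit: 6,800,000·0.7801·1.01666889 = SGD 5,393,103.13.
The quoted forward undervalues CAD, so borrow CAD, convert to SGD at spot, deposit the SGD at 0.83%, and buy CAD forward at 0.7462 to cover the loan.
Arbitrage profit = |5,306,103.71 − 5,393,103.13| = SGD 86,999.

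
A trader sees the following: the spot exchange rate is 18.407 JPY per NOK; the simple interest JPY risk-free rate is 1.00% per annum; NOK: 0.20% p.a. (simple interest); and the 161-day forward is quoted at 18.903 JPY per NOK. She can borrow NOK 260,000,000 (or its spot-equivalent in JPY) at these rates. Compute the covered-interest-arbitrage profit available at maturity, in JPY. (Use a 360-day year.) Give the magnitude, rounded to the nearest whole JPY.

JPY 111,952,747

T = 161/360 years.
Keep in NOK, deliver into the forward: 260,000,000·1.000894444444·18.903 = JPY 4,919,175,997.66.
Swap to JPY now, deposit: 260,000,000·18.407·1.004472222222 = JPY 4,807,223,250.55.
The quoted forward overvalues NOK, so borrow JPY, buy NOK at spot, deposit the NOK at 0.20%, and sell the proceeds forward at 18.903.
The gap between the two covered legs is JPY 111,952,747.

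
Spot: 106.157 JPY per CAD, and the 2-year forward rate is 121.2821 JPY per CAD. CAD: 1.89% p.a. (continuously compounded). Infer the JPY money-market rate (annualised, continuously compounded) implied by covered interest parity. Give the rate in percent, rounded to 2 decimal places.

8.55%

T = 2 years.
F/S = 121.2821/106.157 = 1.1424786 = (growth of JPY) / (growth of CAD).
CAD growth factor: e^(0.0189×2) = 1.0385235.
Hence g_JPY = 1.1864909.
Take logs: ln 1.1864909 / 2 = 0.085500, so 8.55%.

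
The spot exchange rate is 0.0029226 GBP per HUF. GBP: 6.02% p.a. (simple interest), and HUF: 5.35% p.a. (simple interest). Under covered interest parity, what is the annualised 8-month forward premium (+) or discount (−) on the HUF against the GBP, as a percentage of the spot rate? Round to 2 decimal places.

+0.65%

T = 8/12 years.
CIP forward (GBP per HUF) = 0.0029226 × 1.0401333/1.0356667 = 0.0029352045.
(F − S)/S ÷ T = (0.0029352045 − 0.0029226)/0.0029226/(8/12) = 0.006469 → 0.65%.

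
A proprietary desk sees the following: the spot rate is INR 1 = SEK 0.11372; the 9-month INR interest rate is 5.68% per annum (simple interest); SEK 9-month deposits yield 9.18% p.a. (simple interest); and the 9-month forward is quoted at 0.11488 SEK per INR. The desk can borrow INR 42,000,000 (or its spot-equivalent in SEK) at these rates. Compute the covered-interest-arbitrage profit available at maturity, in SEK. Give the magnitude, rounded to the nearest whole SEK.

T = 9/12 years.
Route A — deposit INR, sell forward: 42,000,000 × 1.042600 × 0.11488 = SEK 5,030,503.30.
Route B — convert at spot, deposit SEK: 42,000,000 × 0.11372 × 1.068850 = SEK 5,105,084.12.
The quoted forward undervalues INR, so borrow INR, convert to SEK at spot, deposit the SEK at 9.18%, and buy INR forward at 0.11488 to cover the loan.
The gap between the two covered legs is SEK 74,581.

SEK 74,581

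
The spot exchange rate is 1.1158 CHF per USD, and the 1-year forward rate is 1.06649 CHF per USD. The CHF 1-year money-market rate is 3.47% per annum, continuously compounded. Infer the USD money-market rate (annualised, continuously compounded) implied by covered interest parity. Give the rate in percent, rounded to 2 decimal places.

7.99%

T = 1 year.
By CIP, F/S equals the CHF-to-USD growth ratio: 1.06649/1.1158 = 0.9558075.
The CHF side grows by e^(0.0347×1) = 1.0353091.
Hence g_USD = 1.0831774.
Take logs: ln 1.0831774 / 1 = 0.079899, so 7.99%.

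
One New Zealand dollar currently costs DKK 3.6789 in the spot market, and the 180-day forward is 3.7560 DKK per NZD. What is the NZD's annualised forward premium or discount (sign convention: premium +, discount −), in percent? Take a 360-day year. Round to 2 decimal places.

T = 180/360 years.
Period premium: (3.7560 − 3.6789)/3.6789 = 0.0209574.
Per annum: 0.0209574 / (180/360) = 0.041915 = 4.19%.

+4.19%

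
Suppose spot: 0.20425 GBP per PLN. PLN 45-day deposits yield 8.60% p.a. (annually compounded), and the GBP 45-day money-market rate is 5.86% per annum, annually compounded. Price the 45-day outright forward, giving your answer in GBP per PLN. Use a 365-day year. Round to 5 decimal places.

T = 45/365 years.
GBP growth factor: (1 + 0.0586)^(45/365) = 1.0070456.
Growth of 1 PLN over T: (1 + 0.0860)^(45/365) = 1.0102233.
Forward (GBP per PLN) = 0.20425 × 1.0070456 / 1.0102233 = 0.2036075.

0.20361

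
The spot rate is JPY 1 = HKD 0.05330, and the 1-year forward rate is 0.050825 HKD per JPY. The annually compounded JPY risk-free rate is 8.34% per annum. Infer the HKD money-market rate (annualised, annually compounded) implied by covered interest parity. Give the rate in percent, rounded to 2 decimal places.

3.31%

T = 1 year.
By CIP, F/S equals the HKD-to-JPY growth ratio: 0.050825/0.0533 = 0.9535647.
JPY growth factor: (1 + 0.0834)^1 = 1.083400.
Hence g_HKD = 1.033092.
Annualise: 1.033092^(1/1) − 1 = 0.033092 = 3.31%.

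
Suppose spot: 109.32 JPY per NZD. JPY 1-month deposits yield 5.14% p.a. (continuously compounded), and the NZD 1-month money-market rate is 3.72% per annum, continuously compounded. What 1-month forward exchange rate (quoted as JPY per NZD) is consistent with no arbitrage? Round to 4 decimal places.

109.4494

T = 1/12 years.
JPY growth factor: e^(0.0514×1/12) = 1.00429252.
NZD growth factor: e^(0.0372×1/12) = 1.00310481.
Forward (JPY per NZD) = 109.32 × 1.00429252 / 1.00310481 = 109.449439.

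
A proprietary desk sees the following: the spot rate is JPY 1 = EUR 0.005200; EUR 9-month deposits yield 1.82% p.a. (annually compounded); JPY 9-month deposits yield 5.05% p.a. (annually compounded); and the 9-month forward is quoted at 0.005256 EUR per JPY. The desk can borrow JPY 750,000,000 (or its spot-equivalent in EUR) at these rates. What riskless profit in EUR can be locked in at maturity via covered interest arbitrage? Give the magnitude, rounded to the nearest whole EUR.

EUR 137,265

T = 9/12 years.
Invest the JPY and cover forward: 750,000,000 × 1.037640806 × 0.005256 = EUR 4,090,380.06.
Convert at spot and invest in EUR: 750,000,000 × 0.005200 × 1.013619179 = EUR 3,953,114.80.
The quoted forward overvalues JPY, so borrow EUR, buy JPY at spot, deposit the JPY at 5.05%, and sell the proceeds forward at 0.005256.
The gap between the two covered legs is EUR 137,265.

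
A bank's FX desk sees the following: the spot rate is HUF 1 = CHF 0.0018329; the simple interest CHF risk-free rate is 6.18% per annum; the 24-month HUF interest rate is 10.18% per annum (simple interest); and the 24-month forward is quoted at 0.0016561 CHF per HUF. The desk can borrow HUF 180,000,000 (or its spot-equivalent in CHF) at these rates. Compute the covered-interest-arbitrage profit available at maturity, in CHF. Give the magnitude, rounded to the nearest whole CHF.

T = 2 years.
Route A — deposit HUF, sell forward: 180,000,000 × 1.203600 × 0.0016561 = CHF 358,790.75.
Route B — convert at spot, deposit CHF: 180,000,000 × 0.0018329 × 1.123600 = CHF 370,700.36.
The quoted forward undervalues HUF, so borrow HUF, convert to CHF at spot, deposit the CHF at 6.18%, and buy HUF forward at 0.0016561 to cover the loan.
Profit = 370,700.36 − 358,790.75 = CHF 11,910.

CHF 11,910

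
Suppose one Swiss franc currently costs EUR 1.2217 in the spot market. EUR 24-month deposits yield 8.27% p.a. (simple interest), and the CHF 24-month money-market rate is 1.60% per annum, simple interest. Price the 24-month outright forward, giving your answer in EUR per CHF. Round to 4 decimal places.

1.3796

T = 2 years.
Growth of 1 EUR over T: 1 + 0.0827×2 = 1.165400.
CHF growth factor: 1 + 0.0160×2 = 1.032000.
Forward (EUR per CHF) = 1.2217 × 1.165400 / 1.032000 = 1.379621.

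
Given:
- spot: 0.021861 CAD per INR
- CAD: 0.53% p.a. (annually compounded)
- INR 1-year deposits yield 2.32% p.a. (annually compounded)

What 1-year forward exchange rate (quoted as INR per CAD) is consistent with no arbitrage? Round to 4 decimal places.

T = 1 year.
Growth of 1 CAD over T: (1 + 0.0053)^1 = 1.005300.
INR growth factor: (1 + 0.0232)^1 = 1.023200.
CIP: F = S · (grow CAD)/(grow INR) = 0.021861 × 1.005300/1.023200 = 0.021478561 CAD per INR.
Invert for INR per CAD: 1 / 0.021478561 = 46.5581.

46.5581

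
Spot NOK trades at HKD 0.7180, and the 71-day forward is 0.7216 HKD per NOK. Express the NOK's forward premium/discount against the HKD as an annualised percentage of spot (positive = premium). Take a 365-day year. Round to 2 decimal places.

T = 71/365 years.
NOK trades forward at +0.50139% vs spot over the period.
×(1/T) gives 2.58% p.a.

+2.58%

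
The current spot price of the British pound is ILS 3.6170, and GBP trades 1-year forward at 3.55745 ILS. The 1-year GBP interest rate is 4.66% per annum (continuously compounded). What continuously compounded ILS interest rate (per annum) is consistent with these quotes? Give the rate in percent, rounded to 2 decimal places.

T = 1 year.
CIP gives F = S · g_ILS/g_GBP, so g_ILS/g_GBP = 3.55745/3.617 = 0.9835361.
The GBP side grows by e^(0.0466×1) = 1.0477028.
Hence g_ILS = 1.0304535.
r = ln(1.0304535)/1 = 0.029999 → 3.00%.

3.00%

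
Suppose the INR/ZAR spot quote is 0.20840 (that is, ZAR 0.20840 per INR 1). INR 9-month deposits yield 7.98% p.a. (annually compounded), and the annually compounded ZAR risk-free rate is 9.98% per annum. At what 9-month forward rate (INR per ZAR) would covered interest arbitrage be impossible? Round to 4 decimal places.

T = 9/12 years.
Growth of 1 ZAR over T: (1 + 0.0998)^(9/12) = 1.073953.
INR accumulates by (1 + 0.0798)^(9/12) = 1.059272.
CIP: F = S · (grow ZAR)/(grow INR) = 0.2084 × 1.073953/1.059272 = 0.2112883 ZAR per INR.
Quoted the other way: 1/0.2112883 = 4.7329 INR per ZAR.

4.7329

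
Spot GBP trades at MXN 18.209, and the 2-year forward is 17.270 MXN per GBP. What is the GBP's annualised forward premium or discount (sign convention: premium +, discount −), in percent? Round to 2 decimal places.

T = 2 years.
GBP trades forward at -5.15679% vs spot over the period.
Per annum: -0.0515679 / 2 = -0.025784 = -2.58%.

-2.58%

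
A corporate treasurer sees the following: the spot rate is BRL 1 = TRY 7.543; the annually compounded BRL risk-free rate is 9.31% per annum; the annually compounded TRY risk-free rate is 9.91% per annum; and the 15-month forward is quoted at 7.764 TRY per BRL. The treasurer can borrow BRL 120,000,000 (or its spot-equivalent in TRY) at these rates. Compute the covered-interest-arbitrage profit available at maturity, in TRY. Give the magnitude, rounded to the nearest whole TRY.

T = 15/12 years.
Invest the BRL and cover forward: 120,000,000 × 1.11769901418 × 7.764 = TRY 1,041,337,817.53.
Convert at spot and invest in TRY: 120,000,000 × 7.543 × 1.12537304795 = TRY 1,018,642,668.08.
The quoted forward overvalues BRL, so borrow TRY, buy BRL at spot, deposit the BRL at 9.31%, and sell the proceeds forward at 7.764.
Profit = 1,041,337,817.53 − 1,018,642,668.08 = TRY 22,695,149.

TRY 22,695,149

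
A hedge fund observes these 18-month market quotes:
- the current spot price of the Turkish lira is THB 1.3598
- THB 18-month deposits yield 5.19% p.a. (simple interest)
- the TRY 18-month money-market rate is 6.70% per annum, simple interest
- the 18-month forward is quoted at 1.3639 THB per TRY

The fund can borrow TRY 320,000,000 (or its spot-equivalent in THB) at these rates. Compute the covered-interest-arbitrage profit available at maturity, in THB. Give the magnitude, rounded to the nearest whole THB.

T = 18/12 years.
Keep in TRY, deliver into the forward: 320,000,000·1.100500·1.3639 = THB 480,311,024.00.
Swap to THB now, deposit: 320,000,000·1.3598·1.077850 = THB 469,011,337.60.
The quoted forward overvalues TRY, so borrow THB, buy TRY at spot, deposit the TRY at 6.70%, and sell the proceeds forward at 1.3639.
Arbitrage profit = |480,311,024.00 − 469,011,337.60| = THB 11,299,686.

THB 11,299,686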